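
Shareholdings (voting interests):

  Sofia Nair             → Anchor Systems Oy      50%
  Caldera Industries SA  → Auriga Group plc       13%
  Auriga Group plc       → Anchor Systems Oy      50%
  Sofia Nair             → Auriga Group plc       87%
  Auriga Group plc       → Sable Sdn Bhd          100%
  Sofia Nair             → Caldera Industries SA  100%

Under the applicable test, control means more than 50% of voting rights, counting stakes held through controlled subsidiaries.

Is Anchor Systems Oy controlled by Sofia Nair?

Yes

Sofia holds 100% of Caldera, so Sofia controls Caldera.
Sofia and Caldera together hold 87% + 13% = 100% of Auriga, so Sofia controls Auriga.
Auriga and Sofia together hold 50% + 50% = 100% of Anchor, so Sofia controls Anchor.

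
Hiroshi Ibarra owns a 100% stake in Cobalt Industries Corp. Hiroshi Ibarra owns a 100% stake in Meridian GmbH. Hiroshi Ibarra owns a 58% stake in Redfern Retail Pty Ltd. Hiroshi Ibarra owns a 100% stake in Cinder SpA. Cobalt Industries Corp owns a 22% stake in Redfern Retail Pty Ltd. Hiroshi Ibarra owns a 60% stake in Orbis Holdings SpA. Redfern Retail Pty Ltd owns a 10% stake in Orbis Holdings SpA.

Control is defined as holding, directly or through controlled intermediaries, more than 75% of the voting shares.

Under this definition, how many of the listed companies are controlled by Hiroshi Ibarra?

4

Hiroshi holds 100% of Cobalt, so Hiroshi controls Cobalt.
Hiroshi holds 100% of Meridian, so Hiroshi controls Meridian.
Hiroshi holds 100% of Cinder, so Hiroshi controls Cinder.
Cobalt and Hiroshi together hold 22% + 58% = 80% of Redfern, so Hiroshi controls Redfern.
No other company's threshold is met.
Hiroshi controls 4 companies.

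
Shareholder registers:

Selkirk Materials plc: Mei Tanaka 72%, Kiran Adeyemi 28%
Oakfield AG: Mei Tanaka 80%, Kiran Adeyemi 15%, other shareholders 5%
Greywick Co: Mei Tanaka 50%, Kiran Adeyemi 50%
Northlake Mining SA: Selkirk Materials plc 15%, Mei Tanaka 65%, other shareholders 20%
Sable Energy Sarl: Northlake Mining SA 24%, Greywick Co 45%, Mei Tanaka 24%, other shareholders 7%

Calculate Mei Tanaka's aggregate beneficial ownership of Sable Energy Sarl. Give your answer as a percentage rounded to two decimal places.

64.69%

Mei reaches Sable along 4 paths.
Via Selkirk → Northlake: 72% × 15% × 24% = 2.592%.
Via Northlake: 65% × 24% = 15.6%.
Via Greywick: 50% × 45% = 22.5%.
Direct stake: 24% = 24%.
Total: 2.592% + 15.6% + 22.5% + 24% = 64.692%.
Rounded: 64.69%.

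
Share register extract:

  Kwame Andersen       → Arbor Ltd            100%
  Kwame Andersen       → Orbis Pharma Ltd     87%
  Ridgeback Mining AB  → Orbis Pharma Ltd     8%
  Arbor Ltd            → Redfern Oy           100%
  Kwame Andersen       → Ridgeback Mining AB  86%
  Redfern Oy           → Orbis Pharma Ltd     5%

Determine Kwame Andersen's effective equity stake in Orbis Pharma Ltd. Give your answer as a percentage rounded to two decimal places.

Kwame reaches Orbis along 3 paths.
Via Arbor → Redfern: 100% × 100% × 5% = 5%.
Direct stake: 87% = 87%.
Via Ridgeback: 86% × 8% = 6.88%.
Total: 5% + 87% + 6.88% = 98.88%.

98.88%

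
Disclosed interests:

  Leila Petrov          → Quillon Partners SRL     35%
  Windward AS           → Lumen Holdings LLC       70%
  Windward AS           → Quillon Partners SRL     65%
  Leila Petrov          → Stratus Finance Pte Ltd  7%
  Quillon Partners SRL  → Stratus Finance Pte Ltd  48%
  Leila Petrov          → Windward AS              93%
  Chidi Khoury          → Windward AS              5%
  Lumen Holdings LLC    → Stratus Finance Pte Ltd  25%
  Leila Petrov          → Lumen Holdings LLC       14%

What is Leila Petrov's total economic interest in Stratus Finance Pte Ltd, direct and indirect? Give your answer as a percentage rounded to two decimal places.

Leila reaches Stratus along 5 paths.
Via Lumen: 14% × 25% = 3.5%.
Via Windward → Lumen: 93% × 70% × 25% = 16.275%.
Via Windward → Quillon: 93% × 65% × 48% = 29.016%.
Via Quillon: 35% × 48% = 16.8%.
Direct stake: 7% = 7%.
Total: 3.5% + 16.275% + 29.016% + 16.8% + 7% = 72.591%.
Rounded: 72.59%.

72.59%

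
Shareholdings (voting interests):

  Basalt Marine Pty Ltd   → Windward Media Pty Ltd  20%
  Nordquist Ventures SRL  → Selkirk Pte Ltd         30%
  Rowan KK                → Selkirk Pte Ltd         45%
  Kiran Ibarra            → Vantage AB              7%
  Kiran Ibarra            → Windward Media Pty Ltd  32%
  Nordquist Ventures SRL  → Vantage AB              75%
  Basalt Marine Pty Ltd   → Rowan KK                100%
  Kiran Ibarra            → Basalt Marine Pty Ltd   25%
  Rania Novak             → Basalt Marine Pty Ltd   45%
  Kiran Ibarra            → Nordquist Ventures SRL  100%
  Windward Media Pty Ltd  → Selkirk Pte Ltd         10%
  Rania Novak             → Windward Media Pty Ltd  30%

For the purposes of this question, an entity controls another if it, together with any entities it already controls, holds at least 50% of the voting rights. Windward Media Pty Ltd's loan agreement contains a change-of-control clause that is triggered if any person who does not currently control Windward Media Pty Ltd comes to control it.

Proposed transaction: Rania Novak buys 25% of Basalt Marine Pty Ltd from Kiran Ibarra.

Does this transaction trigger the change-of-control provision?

The purchase adds only to Rania's holdings (Kiran's stake shrinks), so Rania is the only person who could newly come to control Windward.
Rania's largest direct stake is 45% in Basalt, which does not meet the threshold, so Rania controls no company.
In Windward, Rania's side holds only 30%, not ≥ 50%.
So before the transaction, Rania does not control Windward.
After the purchase, Rania's direct stake in Basalt rises to 45% + 25% = 70%, and Kiran's stake falls to 0%.
Rania holds 70% of Basalt, so Rania controls Basalt.
Rania and Basalt together hold 30% + 20% = 50% of Windward, so Rania controls Windward.
Rania did not control Windward before and does after, so the clause is triggered.

Yes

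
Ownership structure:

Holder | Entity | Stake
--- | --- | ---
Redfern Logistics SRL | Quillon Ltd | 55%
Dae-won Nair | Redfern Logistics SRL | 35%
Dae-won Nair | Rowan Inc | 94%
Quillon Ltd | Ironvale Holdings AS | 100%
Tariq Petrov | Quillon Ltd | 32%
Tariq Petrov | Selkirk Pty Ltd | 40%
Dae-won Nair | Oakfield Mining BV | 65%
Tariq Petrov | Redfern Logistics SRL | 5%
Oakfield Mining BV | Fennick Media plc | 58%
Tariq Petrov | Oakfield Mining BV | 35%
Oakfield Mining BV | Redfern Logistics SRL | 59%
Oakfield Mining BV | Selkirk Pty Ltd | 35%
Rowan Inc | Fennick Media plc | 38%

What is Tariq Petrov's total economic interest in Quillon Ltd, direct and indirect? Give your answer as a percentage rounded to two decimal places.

46.11%

Tariq reaches Quillon along 3 paths.
Direct stake: 32% = 32%.
Via Oakfield → Redfern: 35% × 59% × 55% = 11.3575%.
Via Redfern: 5% × 55% = 2.75%.
Total: 32% + 11.3575% + 2.75% = 46.1075%.
Rounded: 46.11%.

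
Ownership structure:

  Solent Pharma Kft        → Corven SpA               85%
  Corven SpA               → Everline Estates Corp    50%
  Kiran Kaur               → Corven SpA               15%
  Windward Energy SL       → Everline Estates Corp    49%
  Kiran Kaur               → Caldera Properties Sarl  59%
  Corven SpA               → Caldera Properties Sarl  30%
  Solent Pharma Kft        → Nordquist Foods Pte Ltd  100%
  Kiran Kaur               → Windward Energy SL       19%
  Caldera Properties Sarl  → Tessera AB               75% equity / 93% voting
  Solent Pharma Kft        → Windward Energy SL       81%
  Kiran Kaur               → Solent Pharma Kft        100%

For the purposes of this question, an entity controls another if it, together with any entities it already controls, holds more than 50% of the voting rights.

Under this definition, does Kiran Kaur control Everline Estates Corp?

Kiran holds 100% of Solent, so Kiran controls Solent.
Kiran and Solent together hold 19% + 81% = 100% of Windward, so Kiran controls Windward.
Kiran and Solent together hold 15% + 85% = 100% of Corven, so Kiran controls Corven.
Windward and Corven together hold 49% + 50% = 99% of Everline, so Kiran controls Everline.

Yes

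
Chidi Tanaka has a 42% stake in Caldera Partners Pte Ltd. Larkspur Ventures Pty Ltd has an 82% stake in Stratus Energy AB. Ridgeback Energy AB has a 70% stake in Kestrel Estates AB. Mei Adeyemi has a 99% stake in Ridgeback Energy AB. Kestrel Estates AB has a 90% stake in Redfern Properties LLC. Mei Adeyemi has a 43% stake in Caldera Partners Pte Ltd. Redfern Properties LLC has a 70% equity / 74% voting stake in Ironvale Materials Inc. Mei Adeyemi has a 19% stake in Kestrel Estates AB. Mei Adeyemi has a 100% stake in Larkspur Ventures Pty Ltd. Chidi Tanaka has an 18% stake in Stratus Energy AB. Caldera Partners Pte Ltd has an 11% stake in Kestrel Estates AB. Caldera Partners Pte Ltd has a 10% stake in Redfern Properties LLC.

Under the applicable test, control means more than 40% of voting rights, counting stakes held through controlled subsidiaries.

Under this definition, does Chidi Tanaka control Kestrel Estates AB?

No

Chidi holds 42% of Caldera, so Chidi controls Caldera.
In Kestrel, Chidi's side holds only 11%, not > 40%.
So Chidi does not control Kestrel.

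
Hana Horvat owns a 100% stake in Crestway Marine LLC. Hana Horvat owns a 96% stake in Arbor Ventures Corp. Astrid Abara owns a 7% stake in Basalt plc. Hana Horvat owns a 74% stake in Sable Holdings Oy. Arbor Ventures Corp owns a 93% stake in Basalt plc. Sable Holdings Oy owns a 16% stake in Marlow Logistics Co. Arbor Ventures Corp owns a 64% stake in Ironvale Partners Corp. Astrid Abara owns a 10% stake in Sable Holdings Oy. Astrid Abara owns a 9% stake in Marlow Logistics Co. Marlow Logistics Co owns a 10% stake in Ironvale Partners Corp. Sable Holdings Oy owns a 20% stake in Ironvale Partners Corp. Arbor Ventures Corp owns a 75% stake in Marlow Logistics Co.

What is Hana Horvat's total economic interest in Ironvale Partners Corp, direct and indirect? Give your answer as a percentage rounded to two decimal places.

84.62%

Hana reaches Ironvale along 4 paths.
Via Sable → Marlow: 74% × 16% × 10% = 1.184%.
Via Arbor → Marlow: 96% × 75% × 10% = 7.2%.
Via Sable: 74% × 20% = 14.8%.
Via Arbor: 96% × 64% = 61.44%.
Total: 1.184% + 7.2% + 14.8% + 61.44% = 84.624%.
Rounded: 84.62%.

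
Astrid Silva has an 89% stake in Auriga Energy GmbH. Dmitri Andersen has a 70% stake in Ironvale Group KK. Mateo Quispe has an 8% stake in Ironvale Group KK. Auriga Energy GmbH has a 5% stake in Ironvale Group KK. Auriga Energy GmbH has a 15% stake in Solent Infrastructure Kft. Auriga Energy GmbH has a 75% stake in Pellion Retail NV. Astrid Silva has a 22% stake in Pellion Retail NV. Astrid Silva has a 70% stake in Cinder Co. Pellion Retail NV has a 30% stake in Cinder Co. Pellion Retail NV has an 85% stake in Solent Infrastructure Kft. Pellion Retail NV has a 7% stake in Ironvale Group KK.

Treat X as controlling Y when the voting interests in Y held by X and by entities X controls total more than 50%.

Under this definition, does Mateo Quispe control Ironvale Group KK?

No

Mateo's largest direct stake is 8% in Ironvale, which does not meet the threshold, so Mateo controls no company.
In Ironvale, Mateo's side holds only 8%, not > 50%.
So Mateo does not control Ironvale.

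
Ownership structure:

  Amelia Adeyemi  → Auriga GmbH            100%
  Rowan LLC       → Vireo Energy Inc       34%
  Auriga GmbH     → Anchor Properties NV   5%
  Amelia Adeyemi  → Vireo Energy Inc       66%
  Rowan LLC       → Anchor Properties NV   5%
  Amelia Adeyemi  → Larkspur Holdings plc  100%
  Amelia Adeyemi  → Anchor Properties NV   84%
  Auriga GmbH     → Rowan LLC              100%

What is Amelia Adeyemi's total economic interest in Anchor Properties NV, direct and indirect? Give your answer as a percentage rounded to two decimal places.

94.00%

Amelia reaches Anchor along 3 paths.
Via Auriga → Rowan: 100% × 100% × 5% = 5%.
Direct stake: 84% = 84%.
Via Auriga: 100% × 5% = 5%.
Total: 5% + 84% + 5% = 94%.
Rounded: 94.00%.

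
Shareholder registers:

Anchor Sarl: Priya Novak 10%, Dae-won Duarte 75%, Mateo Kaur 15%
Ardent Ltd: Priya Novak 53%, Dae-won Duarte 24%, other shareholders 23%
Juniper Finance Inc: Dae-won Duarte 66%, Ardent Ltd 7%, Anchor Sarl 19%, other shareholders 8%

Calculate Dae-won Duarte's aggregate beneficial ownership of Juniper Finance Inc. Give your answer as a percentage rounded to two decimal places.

81.93%

Dae-won reaches Juniper along 3 paths.
Direct stake: 66% = 66%.
Via Ardent: 24% × 7% = 1.68%.
Via Anchor: 75% × 19% = 14.25%.
Total: 66% + 1.68% + 14.25% = 81.93%.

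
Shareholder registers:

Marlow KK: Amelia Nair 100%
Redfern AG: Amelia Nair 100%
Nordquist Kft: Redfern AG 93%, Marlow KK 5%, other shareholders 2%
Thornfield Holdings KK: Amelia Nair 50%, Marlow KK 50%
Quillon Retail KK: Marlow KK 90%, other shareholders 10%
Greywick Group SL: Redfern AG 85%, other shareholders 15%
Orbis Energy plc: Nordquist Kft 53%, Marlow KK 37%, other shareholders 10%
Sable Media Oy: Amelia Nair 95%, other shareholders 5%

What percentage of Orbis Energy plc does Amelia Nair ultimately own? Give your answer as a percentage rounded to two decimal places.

88.94%

Amelia reaches Orbis along 3 paths.
Via Redfern → Nordquist: 100% × 93% × 53% = 49.29%.
Via Marlow → Nordquist: 100% × 5% × 53% = 2.65%.
Via Marlow: 100% × 37% = 37%.
Total: 49.29% + 2.65% + 37% = 88.94%.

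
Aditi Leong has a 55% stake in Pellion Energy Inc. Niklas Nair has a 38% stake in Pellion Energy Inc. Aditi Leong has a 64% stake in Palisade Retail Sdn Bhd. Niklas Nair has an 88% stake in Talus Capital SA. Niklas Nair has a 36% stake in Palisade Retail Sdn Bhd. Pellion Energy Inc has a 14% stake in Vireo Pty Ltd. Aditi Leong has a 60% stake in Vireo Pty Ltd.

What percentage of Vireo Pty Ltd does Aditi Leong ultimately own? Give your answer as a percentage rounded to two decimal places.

Aditi reaches Vireo along 2 paths.
Direct stake: 60% = 60%.
Via Pellion: 55% × 14% = 7.7%.
Total: 60% + 7.7% = 67.7%.
Rounded: 67.70%.

67.70%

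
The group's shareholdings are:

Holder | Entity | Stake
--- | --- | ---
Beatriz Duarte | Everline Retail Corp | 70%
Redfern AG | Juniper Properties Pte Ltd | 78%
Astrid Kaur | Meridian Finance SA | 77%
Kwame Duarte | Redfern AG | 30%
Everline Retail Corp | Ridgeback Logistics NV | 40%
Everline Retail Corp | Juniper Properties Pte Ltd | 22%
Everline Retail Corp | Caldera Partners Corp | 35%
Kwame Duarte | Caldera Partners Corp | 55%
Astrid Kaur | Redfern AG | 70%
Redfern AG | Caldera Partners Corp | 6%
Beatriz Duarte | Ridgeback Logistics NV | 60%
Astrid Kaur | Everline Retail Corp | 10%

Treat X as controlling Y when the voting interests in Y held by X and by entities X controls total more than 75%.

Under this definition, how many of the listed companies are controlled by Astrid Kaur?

1

Astrid holds 77% of Meridian, so Astrid controls Meridian.
No other company's threshold is met.
Astrid controls 1 company.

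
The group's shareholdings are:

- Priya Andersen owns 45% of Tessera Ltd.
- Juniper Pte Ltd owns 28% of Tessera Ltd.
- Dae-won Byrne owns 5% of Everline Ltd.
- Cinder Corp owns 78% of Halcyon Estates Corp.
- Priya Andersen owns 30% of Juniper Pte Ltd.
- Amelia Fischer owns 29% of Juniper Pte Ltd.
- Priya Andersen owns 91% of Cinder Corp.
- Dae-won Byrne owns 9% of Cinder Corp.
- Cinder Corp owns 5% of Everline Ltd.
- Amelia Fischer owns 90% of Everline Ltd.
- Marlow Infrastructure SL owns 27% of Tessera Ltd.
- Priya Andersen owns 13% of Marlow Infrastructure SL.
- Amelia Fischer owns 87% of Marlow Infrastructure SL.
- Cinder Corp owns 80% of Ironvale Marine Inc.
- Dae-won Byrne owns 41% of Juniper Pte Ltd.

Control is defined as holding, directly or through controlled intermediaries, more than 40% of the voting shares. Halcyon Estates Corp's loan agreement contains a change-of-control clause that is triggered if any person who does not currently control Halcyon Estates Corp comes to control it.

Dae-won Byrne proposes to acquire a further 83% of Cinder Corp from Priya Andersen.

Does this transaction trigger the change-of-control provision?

Yes

The purchase adds only to Dae-won's holdings (Priya's stake shrinks), so Dae-won is the only person who could newly come to control Halcyon.
Dae-won holds 41% of Juniper, so Dae-won controls Juniper.
Neither Dae-won nor any entity Dae-won controls holds any voting interest in Halcyon.
So before the transaction, Dae-won does not control Halcyon.
After the purchase, Dae-won's direct stake in Cinder rises to 9% + 83% = 92%, and Priya's stake falls to 8%.
Dae-won holds 92% of Cinder, so Dae-won controls Cinder.
Cinder holds 78% of Halcyon, so Dae-won controls Halcyon.
Dae-won did not control Halcyon before and does after, so the clause is triggered.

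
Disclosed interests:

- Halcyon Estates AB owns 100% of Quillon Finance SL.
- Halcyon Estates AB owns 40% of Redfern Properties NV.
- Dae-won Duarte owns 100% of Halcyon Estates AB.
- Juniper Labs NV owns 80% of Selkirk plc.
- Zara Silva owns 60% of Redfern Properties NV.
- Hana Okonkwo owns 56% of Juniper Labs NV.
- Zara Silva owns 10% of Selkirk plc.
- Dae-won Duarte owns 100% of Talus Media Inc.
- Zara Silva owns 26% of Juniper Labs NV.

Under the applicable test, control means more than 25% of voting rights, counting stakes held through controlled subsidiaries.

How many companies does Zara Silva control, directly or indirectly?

3

Zara holds 26% of Juniper, so Zara controls Juniper.
Zara and Juniper together hold 10% + 80% = 90% of Selkirk, so Zara controls Selkirk.
Zara holds 60% of Redfern, so Zara controls Redfern.
No other company's threshold is met.
Zara controls 3 companies.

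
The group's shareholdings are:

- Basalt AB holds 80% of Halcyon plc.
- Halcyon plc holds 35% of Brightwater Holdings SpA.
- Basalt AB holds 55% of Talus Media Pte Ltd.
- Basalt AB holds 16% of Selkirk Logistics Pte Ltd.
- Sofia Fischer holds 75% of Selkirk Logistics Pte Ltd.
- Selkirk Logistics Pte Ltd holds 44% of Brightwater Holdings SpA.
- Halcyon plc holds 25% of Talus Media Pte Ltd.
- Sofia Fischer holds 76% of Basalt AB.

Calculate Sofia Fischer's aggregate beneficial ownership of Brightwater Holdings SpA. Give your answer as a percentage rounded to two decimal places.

Sofia reaches Brightwater along 3 paths.
Via Selkirk: 75% × 44% = 33%.
Via Basalt → Selkirk: 76% × 16% × 44% = 5.3504%.
Via Basalt → Halcyon: 76% × 80% × 35% = 21.28%.
Total: 33% + 5.3504% + 21.28% = 59.6304%.
Rounded: 59.63%.

59.63%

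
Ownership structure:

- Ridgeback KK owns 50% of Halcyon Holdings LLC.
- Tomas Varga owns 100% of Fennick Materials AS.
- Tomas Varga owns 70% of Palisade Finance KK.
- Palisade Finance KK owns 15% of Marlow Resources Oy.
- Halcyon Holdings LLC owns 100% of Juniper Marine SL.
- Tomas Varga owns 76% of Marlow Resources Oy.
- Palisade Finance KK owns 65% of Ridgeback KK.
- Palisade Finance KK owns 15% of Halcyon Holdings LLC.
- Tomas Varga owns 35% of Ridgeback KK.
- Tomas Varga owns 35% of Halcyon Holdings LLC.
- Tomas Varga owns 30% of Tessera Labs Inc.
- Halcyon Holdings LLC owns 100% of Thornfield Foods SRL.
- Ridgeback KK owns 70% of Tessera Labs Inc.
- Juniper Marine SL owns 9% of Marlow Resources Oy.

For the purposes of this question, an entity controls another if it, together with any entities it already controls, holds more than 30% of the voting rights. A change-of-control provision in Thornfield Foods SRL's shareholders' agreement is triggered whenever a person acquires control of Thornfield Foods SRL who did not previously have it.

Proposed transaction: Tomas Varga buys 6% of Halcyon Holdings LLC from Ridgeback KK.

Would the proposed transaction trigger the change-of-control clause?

No

The purchase adds only to Tomas's holdings (Ridgeback's stake shrinks), so Tomas is the only person who could newly come to control Thornfield.
Tomas holds 70% of Palisade, so Tomas controls Palisade.
Palisade and Tomas together hold 65% + 35% = 100% of Ridgeback, so Tomas controls Ridgeback.
Tomas and Ridgeback and Palisade together hold 35% + 50% + 15% = 100% of Halcyon, so Tomas controls Halcyon.
Halcyon holds 100% of Thornfield, so Tomas controls Thornfield.
So Tomas already controls Thornfield before the transaction.
After the purchase, Tomas's direct stake in Halcyon rises to 35% + 6% = 41%, and Ridgeback's stake falls to 44%.
Tomas controlled Thornfield already, so this is not a new person acquiring control; every other person's position is unchanged or reduced.
No new person acquires control, so the clause is not triggered.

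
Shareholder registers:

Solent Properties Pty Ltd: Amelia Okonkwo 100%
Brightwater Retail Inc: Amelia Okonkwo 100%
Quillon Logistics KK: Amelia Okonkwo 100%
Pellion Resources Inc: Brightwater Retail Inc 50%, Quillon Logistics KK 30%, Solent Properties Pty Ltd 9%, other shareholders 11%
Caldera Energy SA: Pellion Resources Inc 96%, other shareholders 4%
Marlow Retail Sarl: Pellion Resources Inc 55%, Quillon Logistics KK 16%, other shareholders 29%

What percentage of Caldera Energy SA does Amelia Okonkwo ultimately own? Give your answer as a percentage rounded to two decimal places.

Amelia reaches Caldera along 3 paths.
Via Brightwater → Pellion: 100% × 50% × 96% = 48%.
Via Quillon → Pellion: 100% × 30% × 96% = 28.8%.
Via Solent → Pellion: 100% × 9% × 96% = 8.64%.
Total: 48% + 28.8% + 8.64% = 85.44%.

85.44%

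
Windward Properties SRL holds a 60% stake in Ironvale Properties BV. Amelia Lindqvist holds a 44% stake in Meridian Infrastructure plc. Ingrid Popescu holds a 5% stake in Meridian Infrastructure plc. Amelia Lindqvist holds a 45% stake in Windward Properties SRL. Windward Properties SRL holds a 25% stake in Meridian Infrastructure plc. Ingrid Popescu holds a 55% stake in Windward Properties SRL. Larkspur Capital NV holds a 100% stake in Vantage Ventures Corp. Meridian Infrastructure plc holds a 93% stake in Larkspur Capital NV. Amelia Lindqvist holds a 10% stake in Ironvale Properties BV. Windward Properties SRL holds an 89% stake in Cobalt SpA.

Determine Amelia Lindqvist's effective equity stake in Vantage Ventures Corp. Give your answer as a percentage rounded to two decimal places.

Amelia reaches Vantage along 2 paths.
Via Windward → Meridian → Larkspur: 45% × 25% × 93% × 100% = 10.4625%.
Via Meridian → Larkspur: 44% × 93% × 100% = 40.92%.
Total: 10.4625% + 40.92% = 51.3825%.
Rounded: 51.38%.

51.38%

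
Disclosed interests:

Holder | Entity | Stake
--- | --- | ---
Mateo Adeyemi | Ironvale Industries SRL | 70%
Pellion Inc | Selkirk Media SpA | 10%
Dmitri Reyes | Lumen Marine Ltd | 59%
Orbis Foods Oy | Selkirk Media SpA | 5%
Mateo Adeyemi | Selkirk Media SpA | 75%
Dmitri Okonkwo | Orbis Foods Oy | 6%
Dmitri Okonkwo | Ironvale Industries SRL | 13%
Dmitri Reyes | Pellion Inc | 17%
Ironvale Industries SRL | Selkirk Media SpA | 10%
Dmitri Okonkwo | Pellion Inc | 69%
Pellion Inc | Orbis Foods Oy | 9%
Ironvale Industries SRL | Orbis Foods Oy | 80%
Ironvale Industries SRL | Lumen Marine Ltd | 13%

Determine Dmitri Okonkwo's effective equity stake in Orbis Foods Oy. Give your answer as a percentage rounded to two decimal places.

Dmitri Okonkwo reaches Orbis along 3 paths.
Via Ironvale: 13% × 80% = 10.4%.
Via Pellion: 69% × 9% = 6.21%.
Direct stake: 6% = 6%.
Total: 10.4% + 6.21% + 6% = 22.61%.

22.61%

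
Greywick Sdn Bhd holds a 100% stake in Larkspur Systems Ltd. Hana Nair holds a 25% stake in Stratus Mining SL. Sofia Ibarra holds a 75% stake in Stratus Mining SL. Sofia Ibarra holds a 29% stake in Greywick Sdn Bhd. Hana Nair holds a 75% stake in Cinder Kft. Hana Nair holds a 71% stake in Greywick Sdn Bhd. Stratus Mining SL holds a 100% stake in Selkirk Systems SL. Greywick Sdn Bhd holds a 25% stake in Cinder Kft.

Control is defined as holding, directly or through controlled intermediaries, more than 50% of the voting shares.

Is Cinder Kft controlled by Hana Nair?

Hana holds 71% of Greywick, so Hana controls Greywick.
Hana and Greywick together hold 75% + 25% = 100% of Cinder, so Hana controls Cinder.

Yes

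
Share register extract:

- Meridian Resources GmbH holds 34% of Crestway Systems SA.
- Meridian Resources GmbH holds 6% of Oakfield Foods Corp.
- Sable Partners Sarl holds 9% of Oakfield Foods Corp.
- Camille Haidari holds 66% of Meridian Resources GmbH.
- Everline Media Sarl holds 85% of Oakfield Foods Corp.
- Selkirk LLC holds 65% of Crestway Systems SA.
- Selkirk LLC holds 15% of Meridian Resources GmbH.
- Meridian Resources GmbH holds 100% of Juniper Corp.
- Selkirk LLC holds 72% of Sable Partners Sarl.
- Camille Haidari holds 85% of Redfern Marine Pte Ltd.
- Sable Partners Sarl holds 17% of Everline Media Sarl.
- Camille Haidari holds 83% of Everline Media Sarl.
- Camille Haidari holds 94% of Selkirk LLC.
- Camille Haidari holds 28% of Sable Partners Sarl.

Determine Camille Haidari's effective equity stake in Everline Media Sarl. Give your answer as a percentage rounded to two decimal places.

Camille reaches Everline along 3 paths.
Direct stake: 83% = 83%.
Via Selkirk → Sable: 94% × 72% × 17% = 11.5056%.
Via Sable: 28% × 17% = 4.76%.
Total: 83% + 11.5056% + 4.76% = 99.2656%.
Rounded: 99.27%.

99.27%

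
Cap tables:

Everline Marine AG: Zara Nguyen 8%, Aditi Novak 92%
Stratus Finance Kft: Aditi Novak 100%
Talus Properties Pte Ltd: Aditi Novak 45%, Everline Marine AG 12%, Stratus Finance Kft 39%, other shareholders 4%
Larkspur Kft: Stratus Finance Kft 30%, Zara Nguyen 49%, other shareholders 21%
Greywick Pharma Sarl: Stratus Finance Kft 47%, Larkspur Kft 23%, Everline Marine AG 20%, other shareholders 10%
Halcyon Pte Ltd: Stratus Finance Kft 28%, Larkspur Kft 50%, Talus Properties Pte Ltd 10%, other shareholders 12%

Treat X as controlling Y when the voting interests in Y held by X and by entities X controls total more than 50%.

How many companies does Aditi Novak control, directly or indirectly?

4

Aditi holds 92% of Everline, so Aditi controls Everline.
Aditi holds 100% of Stratus, so Aditi controls Stratus.
Aditi and Everline and Stratus together hold 45% + 12% + 39% = 96% of Talus, so Aditi controls Talus.
Stratus and Everline together hold 47% + 20% = 67% of Greywick, so Aditi controls Greywick.
No other company's threshold is met.
Aditi controls 4 companies.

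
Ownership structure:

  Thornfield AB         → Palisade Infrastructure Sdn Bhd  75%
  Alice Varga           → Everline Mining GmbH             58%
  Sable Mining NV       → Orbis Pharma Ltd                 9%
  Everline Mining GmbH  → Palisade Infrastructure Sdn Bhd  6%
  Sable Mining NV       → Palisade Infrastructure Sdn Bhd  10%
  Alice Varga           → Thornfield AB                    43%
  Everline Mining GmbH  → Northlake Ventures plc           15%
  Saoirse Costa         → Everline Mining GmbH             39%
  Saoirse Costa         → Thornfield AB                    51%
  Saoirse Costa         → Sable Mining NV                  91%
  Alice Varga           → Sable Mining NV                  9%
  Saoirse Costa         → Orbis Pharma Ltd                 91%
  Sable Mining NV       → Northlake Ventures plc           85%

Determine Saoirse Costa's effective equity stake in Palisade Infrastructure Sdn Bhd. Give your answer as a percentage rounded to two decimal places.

Saoirse reaches Palisade along 3 paths.
Via Sable: 91% × 10% = 9.1%.
Via Thornfield: 51% × 75% = 38.25%.
Via Everline: 39% × 6% = 2.34%.
Total: 9.1% + 38.25% + 2.34% = 49.69%.

49.69%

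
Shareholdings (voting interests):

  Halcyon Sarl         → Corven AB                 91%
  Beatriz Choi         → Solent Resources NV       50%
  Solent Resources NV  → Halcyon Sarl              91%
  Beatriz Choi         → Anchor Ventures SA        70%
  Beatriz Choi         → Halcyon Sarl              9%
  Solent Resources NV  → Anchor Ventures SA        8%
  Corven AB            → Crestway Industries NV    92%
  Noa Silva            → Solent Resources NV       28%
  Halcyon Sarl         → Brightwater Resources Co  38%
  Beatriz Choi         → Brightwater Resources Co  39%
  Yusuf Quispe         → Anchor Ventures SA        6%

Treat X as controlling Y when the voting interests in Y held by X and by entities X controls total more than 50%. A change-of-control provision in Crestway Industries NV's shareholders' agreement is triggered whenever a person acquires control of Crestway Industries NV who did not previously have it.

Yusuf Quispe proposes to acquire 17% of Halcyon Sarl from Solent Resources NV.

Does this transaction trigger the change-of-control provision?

The purchase adds only to Yusuf's holdings (Solent's stake shrinks), so Yusuf is the only person who could newly come to control Crestway.
Yusuf's largest direct stake is 6% in Anchor, which does not meet the threshold, so Yusuf controls no company.
Neither Yusuf nor any entity Yusuf controls holds any voting interest in Crestway.
So before the transaction, Yusuf does not control Crestway.
After the purchase, Yusuf holds 17% of Halcyon directly, and Solent's stake falls to 74%.
Yusuf's side now holds 17% of Halcyon, not > 50%, so Yusuf still does not control Halcyon.
After the transaction, neither Yusuf nor any entity Yusuf controls holds a voting interest in Crestway, so Yusuf still does not control it.
No new person acquires control, so the clause is not triggered.

No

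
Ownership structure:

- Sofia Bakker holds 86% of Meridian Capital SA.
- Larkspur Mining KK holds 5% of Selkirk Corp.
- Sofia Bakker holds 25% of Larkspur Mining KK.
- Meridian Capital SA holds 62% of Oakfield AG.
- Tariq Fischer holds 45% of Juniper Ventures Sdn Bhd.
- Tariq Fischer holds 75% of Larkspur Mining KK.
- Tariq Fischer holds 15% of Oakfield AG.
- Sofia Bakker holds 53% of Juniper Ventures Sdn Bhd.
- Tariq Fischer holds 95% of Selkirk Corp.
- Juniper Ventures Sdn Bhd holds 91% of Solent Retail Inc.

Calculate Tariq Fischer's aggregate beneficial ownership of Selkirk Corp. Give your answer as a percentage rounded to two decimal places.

98.75%

Tariq reaches Selkirk along 2 paths.
Direct stake: 95% = 95%.
Via Larkspur: 75% × 5% = 3.75%.
Total: 95% + 3.75% = 98.75%.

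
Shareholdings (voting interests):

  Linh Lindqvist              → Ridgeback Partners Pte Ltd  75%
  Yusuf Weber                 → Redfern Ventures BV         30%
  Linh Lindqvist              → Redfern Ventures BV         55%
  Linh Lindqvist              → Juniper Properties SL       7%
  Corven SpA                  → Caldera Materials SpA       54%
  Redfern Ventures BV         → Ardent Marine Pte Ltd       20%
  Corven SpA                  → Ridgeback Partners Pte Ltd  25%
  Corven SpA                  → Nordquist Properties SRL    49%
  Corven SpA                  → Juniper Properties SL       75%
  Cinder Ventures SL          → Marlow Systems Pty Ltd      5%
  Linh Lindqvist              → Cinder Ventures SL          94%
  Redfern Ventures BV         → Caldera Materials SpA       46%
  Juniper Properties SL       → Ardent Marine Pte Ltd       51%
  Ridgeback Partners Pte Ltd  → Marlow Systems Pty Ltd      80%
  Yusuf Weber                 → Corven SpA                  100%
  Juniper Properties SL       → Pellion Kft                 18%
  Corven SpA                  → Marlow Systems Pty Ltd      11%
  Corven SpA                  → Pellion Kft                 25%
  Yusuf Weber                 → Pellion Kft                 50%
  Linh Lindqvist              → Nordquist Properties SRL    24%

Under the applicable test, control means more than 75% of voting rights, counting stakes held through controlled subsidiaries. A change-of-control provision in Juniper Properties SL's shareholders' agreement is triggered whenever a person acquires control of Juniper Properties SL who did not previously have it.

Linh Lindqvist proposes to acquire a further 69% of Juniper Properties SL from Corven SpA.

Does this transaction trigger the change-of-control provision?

Yes

The purchase adds only to Linh's holdings (Corven's stake shrinks), so Linh is the only person who could newly come to control Juniper.
Linh holds 94% of Cinder, so Linh controls Cinder.
In Juniper, Linh's side holds only 7%, not > 75%.
So before the transaction, Linh does not control Juniper.
After the purchase, Linh's direct stake in Juniper rises to 7% + 69% = 76%, and Corven's stake falls to 6%.
Linh holds 76% of Juniper, so Linh controls Juniper.
Linh did not control Juniper before and does after, so the clause is triggered.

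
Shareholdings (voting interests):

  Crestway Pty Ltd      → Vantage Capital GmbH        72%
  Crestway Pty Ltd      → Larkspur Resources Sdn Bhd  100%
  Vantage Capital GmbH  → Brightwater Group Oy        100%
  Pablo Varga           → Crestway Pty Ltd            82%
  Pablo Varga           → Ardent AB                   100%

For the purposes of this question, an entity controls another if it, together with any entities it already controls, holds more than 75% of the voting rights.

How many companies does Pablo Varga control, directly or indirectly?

Pablo holds 82% of Crestway, so Pablo controls Crestway.
Pablo holds 100% of Ardent, so Pablo controls Ardent.
Crestway holds 100% of Larkspur, so Pablo controls Larkspur.
No other company's threshold is met.
Pablo controls 3 companies.

3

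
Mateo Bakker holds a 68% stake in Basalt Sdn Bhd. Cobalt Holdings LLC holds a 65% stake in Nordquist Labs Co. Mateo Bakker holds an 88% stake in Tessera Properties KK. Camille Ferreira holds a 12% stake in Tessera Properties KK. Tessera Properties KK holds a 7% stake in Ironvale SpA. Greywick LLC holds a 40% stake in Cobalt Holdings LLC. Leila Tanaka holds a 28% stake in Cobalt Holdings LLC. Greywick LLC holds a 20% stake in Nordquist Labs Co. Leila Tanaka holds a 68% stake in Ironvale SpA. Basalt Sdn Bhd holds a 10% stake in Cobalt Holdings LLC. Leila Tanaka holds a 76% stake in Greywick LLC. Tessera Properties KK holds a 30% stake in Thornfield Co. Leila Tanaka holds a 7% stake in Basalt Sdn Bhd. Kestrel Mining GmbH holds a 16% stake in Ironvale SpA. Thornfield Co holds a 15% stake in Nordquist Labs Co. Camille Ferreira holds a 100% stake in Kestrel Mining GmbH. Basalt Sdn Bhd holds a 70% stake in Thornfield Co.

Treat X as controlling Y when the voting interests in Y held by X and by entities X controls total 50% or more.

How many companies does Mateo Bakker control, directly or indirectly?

Mateo holds 68% of Basalt, so Mateo controls Basalt.
Mateo holds 88% of Tessera, so Mateo controls Tessera.
Tessera and Basalt together hold 30% + 70% = 100% of Thornfield, so Mateo controls Thornfield.
No other company's threshold is met.
Mateo controls 3 companies.

3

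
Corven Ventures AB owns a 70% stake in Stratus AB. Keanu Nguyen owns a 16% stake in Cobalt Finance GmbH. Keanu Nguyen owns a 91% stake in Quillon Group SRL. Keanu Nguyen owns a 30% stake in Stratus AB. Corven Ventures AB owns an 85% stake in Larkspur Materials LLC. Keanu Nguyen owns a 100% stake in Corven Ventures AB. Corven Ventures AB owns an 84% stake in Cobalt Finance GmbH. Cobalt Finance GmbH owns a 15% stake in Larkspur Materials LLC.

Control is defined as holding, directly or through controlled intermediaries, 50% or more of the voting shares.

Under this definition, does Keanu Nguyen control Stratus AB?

Keanu holds 100% of Corven, so Keanu controls Corven.
Keanu and Corven together hold 30% + 70% = 100% of Stratus, so Keanu controls Stratus.

Yes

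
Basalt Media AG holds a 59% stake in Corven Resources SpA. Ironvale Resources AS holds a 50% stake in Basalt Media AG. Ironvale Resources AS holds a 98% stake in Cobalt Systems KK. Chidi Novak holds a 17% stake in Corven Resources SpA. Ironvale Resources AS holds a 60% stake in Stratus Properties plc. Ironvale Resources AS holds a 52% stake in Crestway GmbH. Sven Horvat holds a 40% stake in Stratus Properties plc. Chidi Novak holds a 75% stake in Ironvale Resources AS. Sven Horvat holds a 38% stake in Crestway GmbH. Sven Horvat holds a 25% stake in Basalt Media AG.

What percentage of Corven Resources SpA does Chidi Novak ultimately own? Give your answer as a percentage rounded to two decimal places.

Chidi reaches Corven along 2 paths.
Direct stake: 17% = 17%.
Via Ironvale → Basalt: 75% × 50% × 59% = 22.125%.
Total: 17% + 22.125% = 39.125%.
Rounded: 39.13%.

39.13%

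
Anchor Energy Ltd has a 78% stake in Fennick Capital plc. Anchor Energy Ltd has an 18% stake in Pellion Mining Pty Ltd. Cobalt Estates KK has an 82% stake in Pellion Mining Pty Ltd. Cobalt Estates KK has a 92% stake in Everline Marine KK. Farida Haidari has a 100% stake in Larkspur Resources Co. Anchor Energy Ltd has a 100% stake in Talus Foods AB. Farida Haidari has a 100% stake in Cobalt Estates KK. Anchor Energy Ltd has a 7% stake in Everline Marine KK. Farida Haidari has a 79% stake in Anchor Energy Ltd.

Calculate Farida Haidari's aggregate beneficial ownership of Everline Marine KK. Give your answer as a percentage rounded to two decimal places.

97.53%

Farida reaches Everline along 2 paths.
Via Cobalt: 100% × 92% = 92%.
Via Anchor: 79% × 7% = 5.53%.
Total: 92% + 5.53% = 97.53%.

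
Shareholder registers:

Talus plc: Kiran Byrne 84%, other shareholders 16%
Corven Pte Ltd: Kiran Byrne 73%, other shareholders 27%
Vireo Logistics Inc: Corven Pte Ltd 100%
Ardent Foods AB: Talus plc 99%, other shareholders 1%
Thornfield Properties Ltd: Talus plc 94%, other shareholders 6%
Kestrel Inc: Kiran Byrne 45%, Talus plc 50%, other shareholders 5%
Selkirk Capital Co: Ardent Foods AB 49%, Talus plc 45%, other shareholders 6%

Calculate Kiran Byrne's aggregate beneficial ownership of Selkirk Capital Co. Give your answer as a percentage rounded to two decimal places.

78.55%

Kiran reaches Selkirk along 2 paths.
Via Talus → Ardent: 84% × 99% × 49% = 40.7484%.
Via Talus: 84% × 45% = 37.8%.
Total: 40.7484% + 37.8% = 78.5484%.
Rounded: 78.55%.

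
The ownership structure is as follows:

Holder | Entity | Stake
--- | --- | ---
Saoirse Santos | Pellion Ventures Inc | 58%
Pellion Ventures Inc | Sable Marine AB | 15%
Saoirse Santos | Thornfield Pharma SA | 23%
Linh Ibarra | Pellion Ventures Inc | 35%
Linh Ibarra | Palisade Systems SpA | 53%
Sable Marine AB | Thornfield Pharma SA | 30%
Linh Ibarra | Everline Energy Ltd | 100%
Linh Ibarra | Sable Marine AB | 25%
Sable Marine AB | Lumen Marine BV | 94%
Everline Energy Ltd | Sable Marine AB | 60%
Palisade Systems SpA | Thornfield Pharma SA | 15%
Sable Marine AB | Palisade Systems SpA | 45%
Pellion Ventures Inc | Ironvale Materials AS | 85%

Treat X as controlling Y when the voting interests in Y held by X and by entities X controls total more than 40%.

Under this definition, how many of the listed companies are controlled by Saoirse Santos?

2

Saoirse holds 58% of Pellion, so Saoirse controls Pellion.
Pellion holds 85% of Ironvale, so Saoirse controls Ironvale.
No other company's threshold is met.
Saoirse controls 2 companies.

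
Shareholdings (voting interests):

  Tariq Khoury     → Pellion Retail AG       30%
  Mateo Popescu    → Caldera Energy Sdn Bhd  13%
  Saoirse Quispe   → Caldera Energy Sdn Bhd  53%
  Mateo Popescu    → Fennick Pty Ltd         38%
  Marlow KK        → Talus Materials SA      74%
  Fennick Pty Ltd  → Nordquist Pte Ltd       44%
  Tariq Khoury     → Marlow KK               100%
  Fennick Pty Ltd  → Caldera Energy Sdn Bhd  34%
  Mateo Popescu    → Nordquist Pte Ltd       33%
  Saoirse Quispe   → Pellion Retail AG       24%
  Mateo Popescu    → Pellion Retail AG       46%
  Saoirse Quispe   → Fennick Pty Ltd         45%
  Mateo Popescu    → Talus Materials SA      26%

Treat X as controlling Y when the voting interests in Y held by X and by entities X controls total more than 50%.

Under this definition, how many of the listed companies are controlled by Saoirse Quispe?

Saoirse holds 53% of Caldera, so Saoirse controls Caldera.
No other company's threshold is met.
Saoirse controls 1 company.

1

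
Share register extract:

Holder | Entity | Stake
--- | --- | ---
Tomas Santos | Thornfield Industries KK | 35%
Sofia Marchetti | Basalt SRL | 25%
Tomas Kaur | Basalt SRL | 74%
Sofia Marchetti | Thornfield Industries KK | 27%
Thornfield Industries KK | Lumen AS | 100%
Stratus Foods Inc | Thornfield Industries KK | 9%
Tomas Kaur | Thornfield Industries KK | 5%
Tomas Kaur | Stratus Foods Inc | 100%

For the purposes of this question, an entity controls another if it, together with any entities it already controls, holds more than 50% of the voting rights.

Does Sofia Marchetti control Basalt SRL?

Sofia's largest direct stake is 27% in Thornfield, which does not meet the threshold, so Sofia controls no company.
In Basalt, Sofia's side holds only 25%, not > 50%.
So Sofia does not control Basalt.

No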